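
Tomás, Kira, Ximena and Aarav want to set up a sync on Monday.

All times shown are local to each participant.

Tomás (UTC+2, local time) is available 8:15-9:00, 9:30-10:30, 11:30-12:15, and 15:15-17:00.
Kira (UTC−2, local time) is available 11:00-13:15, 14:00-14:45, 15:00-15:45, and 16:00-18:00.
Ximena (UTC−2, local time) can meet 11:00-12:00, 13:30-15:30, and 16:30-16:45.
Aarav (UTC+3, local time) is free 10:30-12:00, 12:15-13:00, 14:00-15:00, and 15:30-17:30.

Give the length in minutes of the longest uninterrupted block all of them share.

45 minutes

Tomás → UTC: 06:15–07:00, 07:30–08:30, 09:30–10:15, 13:15–15:00.
Kira → UTC: 13:00–15:15, 16:00–16:45, 17:00–17:45, 18:00–20:00.
Ximena → UTC: 13:00–14:00, 15:30–17:30, 18:30–18:45.
Aarav → UTC: 07:30–09:00, 09:15–10:00, 11:00–12:00, 12:30–14:30.
Tomás ∩ Kira: 13:15–15:00.
Tomás ∩ Kira ∩ Ximena: 13:15–14:00.
Tomás ∩ Kira ∩ Ximena ∩ Aarav: 13:15–14:00.
Single common window of 45 minutes.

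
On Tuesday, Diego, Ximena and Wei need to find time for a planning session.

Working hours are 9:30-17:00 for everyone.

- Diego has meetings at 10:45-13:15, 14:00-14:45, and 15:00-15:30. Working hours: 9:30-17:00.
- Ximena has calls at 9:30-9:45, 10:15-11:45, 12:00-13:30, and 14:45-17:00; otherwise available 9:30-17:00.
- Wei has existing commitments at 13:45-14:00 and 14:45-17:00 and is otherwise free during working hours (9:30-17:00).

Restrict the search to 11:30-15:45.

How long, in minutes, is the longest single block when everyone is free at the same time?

Diego free within 09:30–17:00: 09:30–10:45, 13:15–14:00, 14:45–15:00, 15:30–17:00.
Ximena free within 09:30–17:00: 09:45–10:15, 11:45–12:00, 13:30–14:45.
Wei free within 09:30–17:00: 09:30–13:45, 14:00–14:45.
Diego ∩ Ximena: 09:45–10:15, 13:30–14:00.
Diego ∩ Ximena ∩ Wei: 09:45–10:15, 13:30–13:45.
Restricted to 11:30–15:45: 13:30–13:45.
Single common window of 15 minutes.

15 minutes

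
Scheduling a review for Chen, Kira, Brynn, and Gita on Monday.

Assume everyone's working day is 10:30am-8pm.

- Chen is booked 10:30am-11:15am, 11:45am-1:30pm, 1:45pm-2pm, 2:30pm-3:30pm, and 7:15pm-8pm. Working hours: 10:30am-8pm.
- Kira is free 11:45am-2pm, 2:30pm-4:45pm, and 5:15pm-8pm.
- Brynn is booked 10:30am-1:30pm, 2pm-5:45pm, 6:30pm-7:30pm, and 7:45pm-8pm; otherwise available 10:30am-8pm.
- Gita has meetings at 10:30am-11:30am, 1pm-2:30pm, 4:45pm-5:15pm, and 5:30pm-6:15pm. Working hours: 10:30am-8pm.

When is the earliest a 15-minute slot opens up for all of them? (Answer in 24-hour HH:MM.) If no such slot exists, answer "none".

Chen free within 10:30–20:00: 11:15–11:45, 13:30–13:45, 14:00–14:30, 15:30–19:15.
Brynn free within 10:30–20:00: 13:30–14:00, 17:45–18:30, 19:30–19:45.
Gita free within 10:30–20:00: 11:30–13:00, 14:30–16:45, 17:15–17:30, 18:15–20:00.
Chen ∩ Kira: 13:30–13:45, 15:30–16:45, 17:15–19:15.
Chen ∩ Kira ∩ Brynn: 13:30–13:45, 17:45–18:30.
Chen ∩ Kira ∩ Brynn ∩ Gita: 18:15–18:30.
Windows ≥ 15 min: 18:15–18:30.
Earliest such window starts at 18:15.

18:15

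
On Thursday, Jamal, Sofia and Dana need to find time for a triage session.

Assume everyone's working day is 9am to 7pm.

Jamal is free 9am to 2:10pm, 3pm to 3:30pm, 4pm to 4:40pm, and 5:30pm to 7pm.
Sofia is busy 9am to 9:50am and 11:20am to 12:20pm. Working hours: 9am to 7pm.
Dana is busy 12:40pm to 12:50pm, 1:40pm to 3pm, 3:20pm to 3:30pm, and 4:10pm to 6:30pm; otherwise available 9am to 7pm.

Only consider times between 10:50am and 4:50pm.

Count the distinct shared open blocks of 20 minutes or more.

Sofia free within 09:00–19:00: 09:50–11:20, 12:20–19:00.
Dana free within 09:00–19:00: 09:00–12:40, 12:50–13:40, 15:00–15:20, 15:30–16:10, 18:30–19:00.
Jamal ∩ Sofia: 09:50–11:20, 12:20–14:10, 15:00–15:30, 16:00–16:40, 17:30–19:00.
Jamal ∩ Sofia ∩ Dana: 09:50–11:20, 12:20–12:40, 12:50–13:40, 15:00–15:20, 16:00–16:10, 18:30–19:00.
Restricted to 10:50–16:50: 10:50–11:20, 12:20–12:40, 12:50–13:40, 15:00–15:20, 16:00–16:10.
Windows ≥ 20 min: 10:50–11:20, 12:20–12:40, 12:50–13:40, 15:00–15:20.
That's 4 windows.

4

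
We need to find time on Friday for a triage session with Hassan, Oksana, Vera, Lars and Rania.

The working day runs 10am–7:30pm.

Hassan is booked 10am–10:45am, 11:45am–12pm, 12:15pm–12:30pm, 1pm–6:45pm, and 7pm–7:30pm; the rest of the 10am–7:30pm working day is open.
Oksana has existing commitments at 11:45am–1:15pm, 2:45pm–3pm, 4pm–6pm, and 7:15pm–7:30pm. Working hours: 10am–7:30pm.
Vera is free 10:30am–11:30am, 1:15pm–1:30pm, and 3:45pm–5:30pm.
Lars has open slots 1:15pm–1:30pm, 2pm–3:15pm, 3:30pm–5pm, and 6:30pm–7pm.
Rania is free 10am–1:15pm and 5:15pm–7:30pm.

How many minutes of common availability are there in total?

Hassan free within 10:00–19:30: 10:45–11:45, 12:00–12:15, 12:30–13:00, 18:45–19:00.
Oksana free within 10:00–19:30: 10:00–11:45, 13:15–14:45, 15:00–16:00, 18:00–19:15.
Hassan ∩ Oksana: 10:45–11:45, 18:45–19:00.
Hassan ∩ Oksana ∩ Vera: 10:45–11:30.
Hassan ∩ Oksana ∩ Vera ∩ Lars: (none).
Hassan ∩ Oksana ∩ Vera ∩ Lars ∩ Rania: (none).
Total common minutes: 0.

0 minutes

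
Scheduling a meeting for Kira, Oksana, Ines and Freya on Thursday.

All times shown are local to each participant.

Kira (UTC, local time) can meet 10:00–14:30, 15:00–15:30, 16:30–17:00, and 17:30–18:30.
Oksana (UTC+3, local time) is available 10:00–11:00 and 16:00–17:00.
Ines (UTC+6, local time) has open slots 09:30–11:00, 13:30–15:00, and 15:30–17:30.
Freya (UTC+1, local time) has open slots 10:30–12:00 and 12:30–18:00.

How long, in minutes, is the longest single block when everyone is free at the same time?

Kira → UTC: 10:00–14:30, 15:00–15:30, 16:30–17:00, 17:30–18:30.
Oksana → UTC: 07:00–08:00, 13:00–14:00.
Ines → UTC: 03:30–05:00, 07:30–09:00, 09:30–11:30.
Freya → UTC: 09:30–11:00, 11:30–17:00.
Kira ∩ Oksana: 13:00–14:00.
Kira ∩ Oksana ∩ Ines: (none).
Kira ∩ Oksana ∩ Ines ∩ Freya: (none).
No common window.

0 minutes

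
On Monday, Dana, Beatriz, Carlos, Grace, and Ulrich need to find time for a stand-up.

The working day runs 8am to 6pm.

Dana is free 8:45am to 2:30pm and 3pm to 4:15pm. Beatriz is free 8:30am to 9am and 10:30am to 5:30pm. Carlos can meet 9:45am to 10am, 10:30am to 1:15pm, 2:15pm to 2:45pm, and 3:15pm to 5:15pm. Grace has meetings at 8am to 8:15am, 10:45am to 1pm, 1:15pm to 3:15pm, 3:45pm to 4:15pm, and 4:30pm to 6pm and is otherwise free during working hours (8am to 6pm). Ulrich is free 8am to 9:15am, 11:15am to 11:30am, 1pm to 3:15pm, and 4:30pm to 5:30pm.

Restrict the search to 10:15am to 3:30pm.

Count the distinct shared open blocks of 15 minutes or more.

Grace free within 08:00–18:00: 08:15–10:45, 13:00–13:15, 15:15–15:45, 16:15–16:30.
Dana ∩ Beatriz: 08:45–09:00, 10:30–14:30, 15:00–16:15.
Dana ∩ Beatriz ∩ Carlos: 10:30–13:15, 14:15–14:30, 15:15–16:15.
Dana ∩ Beatriz ∩ Carlos ∩ Grace: 10:30–10:45, 13:00–13:15, 15:15–15:45.
Dana ∩ Beatriz ∩ Carlos ∩ Grace ∩ Ulrich: 13:00–13:15.
Restricted to 10:15–15:30: 13:00–13:15.
Windows ≥ 15 min: 13:00–13:15.
That's 1 window.

1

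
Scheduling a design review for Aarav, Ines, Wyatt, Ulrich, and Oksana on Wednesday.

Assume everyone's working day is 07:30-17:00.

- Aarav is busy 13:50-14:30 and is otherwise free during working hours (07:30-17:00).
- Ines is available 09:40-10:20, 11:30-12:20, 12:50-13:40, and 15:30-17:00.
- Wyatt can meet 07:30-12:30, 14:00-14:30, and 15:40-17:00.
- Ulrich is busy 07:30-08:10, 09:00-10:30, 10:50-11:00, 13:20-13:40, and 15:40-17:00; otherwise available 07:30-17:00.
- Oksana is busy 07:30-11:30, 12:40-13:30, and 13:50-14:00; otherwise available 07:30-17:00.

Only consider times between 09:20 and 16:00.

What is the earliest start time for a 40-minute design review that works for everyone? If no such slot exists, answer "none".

Aarav free within 07:30–17:00: 07:30–13:50, 14:30–17:00.
Ulrich free within 07:30–17:00: 08:10–09:00, 10:30–10:50, 11:00–13:20, 13:40–15:40.
Oksana free within 07:30–17:00: 11:30–12:40, 13:30–13:50, 14:00–17:00.
Aarav ∩ Ines: 09:40–10:20, 11:30–12:20, 12:50–13:40, 15:30–17:00.
Aarav ∩ Ines ∩ Wyatt: 09:40–10:20, 11:30–12:20, 15:40–17:00.
Aarav ∩ Ines ∩ Wyatt ∩ Ulrich: 11:30–12:20.
Aarav ∩ Ines ∩ Wyatt ∩ Ulrich ∩ Oksana: 11:30–12:20.
Restricted to 09:20–16:00: 11:30–12:20.
Windows ≥ 40 min: 11:30–12:20.
Earliest such window starts at 11:30.

11:30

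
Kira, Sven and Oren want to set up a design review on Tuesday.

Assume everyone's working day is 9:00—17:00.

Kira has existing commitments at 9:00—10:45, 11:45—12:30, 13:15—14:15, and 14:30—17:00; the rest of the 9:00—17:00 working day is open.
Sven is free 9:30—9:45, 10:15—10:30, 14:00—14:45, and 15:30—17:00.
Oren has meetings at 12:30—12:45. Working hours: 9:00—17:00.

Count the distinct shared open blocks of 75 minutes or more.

Kira free within 09:00–17:00: 10:45–11:45, 12:30–13:15, 14:15–14:30.
Oren free within 09:00–17:00: 09:00–12:30, 12:45–17:00.
Kira ∩ Sven: 14:15–14:30.
Kira ∩ Sven ∩ Oren: 14:15–14:30.
Windows ≥ 75 min: (none).
That's 0 windows.

0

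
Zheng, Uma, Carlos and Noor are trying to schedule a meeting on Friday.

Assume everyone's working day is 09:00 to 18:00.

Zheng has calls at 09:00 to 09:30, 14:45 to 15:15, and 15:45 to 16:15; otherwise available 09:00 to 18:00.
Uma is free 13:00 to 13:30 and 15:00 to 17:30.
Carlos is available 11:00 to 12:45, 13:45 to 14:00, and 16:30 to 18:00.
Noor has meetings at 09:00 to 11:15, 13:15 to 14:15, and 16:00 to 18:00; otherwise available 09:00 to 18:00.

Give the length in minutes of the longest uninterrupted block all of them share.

0 minutes

Zheng free within 09:00–18:00: 09:30–14:45, 15:15–15:45, 16:15–18:00.
Noor free within 09:00–18:00: 11:15–13:15, 14:15–16:00.
Zheng ∩ Uma: 13:00–13:30, 15:15–15:45, 16:15–17:30.
Zheng ∩ Uma ∩ Carlos: 16:30–17:30.
Zheng ∩ Uma ∩ Carlos ∩ Noor: (none).
No common window.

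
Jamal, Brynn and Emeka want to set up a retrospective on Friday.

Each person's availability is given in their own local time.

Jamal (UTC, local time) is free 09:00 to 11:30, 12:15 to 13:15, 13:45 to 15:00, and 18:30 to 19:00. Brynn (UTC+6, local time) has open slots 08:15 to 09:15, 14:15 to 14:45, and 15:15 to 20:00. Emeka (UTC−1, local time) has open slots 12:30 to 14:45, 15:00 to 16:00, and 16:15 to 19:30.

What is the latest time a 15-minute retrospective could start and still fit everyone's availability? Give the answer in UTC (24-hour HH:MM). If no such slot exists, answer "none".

13:45

Jamal → UTC: 09:00–11:30, 12:15–13:15, 13:45–15:00, 18:30–19:00.
Brynn → UTC: 02:15–03:15, 08:15–08:45, 09:15–14:00.
Emeka → UTC: 13:30–15:45, 16:00–17:00, 17:15–20:30.
Jamal ∩ Brynn: 09:15–11:30, 12:15–13:15, 13:45–14:00.
Jamal ∩ Brynn ∩ Emeka: 13:45–14:00.
Windows ≥ 15 min: 13:45–14:00.
Latest start in the last window 13:45–14:00 is 14:00 − 15 min = 13:45.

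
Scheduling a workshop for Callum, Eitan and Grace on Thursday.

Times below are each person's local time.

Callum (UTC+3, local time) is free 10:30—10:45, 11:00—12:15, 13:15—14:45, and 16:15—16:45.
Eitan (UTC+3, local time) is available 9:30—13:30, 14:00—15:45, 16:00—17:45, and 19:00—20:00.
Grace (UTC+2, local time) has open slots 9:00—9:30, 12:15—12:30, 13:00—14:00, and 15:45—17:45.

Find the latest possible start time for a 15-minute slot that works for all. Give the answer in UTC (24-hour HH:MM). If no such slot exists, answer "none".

Callum → UTC: 07:30–07:45, 08:00–09:15, 10:15–11:45, 13:15–13:45.
Eitan → UTC: 06:30–10:30, 11:00–12:45, 13:00–14:45, 16:00–17:00.
Grace → UTC: 07:00–07:30, 10:15–10:30, 11:00–12:00, 13:45–15:45.
Callum ∩ Eitan: 07:30–07:45, 08:00–09:15, 10:15–10:30, 11:00–11:45, 13:15–13:45.
Callum ∩ Eitan ∩ Grace: 10:15–10:30, 11:00–11:45.
Windows ≥ 15 min: 10:15–10:30, 11:00–11:45.
Latest start in the last window 11:00–11:45 is 11:45 − 15 min = 11:30.

11:30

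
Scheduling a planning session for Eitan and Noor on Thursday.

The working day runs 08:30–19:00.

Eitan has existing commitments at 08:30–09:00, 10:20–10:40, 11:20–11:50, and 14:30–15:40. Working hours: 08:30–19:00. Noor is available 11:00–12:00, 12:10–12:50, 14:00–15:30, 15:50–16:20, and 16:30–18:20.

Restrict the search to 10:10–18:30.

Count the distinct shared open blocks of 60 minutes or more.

1

Eitan free within 08:30–19:00: 09:00–10:20, 10:40–11:20, 11:50–14:30, 15:40–19:00.
Eitan ∩ Noor: 11:00–11:20, 11:50–12:00, 12:10–12:50, 14:00–14:30, 15:50–16:20, 16:30–18:20.
Restricted to 10:10–18:30: 11:00–11:20, 11:50–12:00, 12:10–12:50, 14:00–14:30, 15:50–16:20, 16:30–18:20.
Windows ≥ 60 min: 16:30–18:20.
That's 1 window.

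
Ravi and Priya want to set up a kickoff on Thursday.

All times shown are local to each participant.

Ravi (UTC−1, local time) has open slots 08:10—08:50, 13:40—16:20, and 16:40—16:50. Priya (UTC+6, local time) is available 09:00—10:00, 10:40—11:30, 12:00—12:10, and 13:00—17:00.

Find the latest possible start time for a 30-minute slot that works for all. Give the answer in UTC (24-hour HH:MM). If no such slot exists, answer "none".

Ravi → UTC: 09:10–09:50, 14:40–17:20, 17:40–17:50.
Priya → UTC: 03:00–04:00, 04:40–05:30, 06:00–06:10, 07:00–11:00.
Ravi ∩ Priya: 09:10–09:50.
Windows ≥ 30 min: 09:10–09:50.
Latest start in the last window 09:10–09:50 is 09:50 − 30 min = 09:20.

09:20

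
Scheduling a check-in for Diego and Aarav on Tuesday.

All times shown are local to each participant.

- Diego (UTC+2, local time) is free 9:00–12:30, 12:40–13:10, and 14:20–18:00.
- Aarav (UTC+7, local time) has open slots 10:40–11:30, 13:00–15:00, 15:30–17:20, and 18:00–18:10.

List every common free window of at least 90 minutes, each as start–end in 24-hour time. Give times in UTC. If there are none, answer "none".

08:30–10:20

Diego → UTC: 07:00–10:30, 10:40–11:10, 12:20–16:00.
Aarav → UTC: 03:40–04:30, 06:00–08:00, 08:30–10:20, 11:00–11:10.
Diego ∩ Aarav: 07:00–08:00, 08:30–10:20, 11:00–11:10.
Windows ≥ 90 min: 08:30–10:20.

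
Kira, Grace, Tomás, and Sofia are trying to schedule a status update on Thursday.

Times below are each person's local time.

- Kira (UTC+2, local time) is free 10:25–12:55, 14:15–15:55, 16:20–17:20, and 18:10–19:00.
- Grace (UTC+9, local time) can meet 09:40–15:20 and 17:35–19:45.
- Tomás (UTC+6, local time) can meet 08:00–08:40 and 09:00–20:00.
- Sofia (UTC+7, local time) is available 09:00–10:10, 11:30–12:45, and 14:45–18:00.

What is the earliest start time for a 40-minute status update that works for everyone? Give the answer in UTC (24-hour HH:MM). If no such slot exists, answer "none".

Kira → UTC: 08:25–10:55, 12:15–13:55, 14:20–15:20, 16:10–17:00.
Grace → UTC: 00:40–06:20, 08:35–10:45.
Tomás → UTC: 02:00–02:40, 03:00–14:00.
Sofia → UTC: 02:00–03:10, 04:30–05:45, 07:45–11:00.
Kira ∩ Grace: 08:35–10:45.
Kira ∩ Grace ∩ Tomás: 08:35–10:45.
Kira ∩ Grace ∩ Tomás ∩ Sofia: 08:35–10:45.
Windows ≥ 40 min: 08:35–10:45.
Earliest such window starts at 08:35.

08:35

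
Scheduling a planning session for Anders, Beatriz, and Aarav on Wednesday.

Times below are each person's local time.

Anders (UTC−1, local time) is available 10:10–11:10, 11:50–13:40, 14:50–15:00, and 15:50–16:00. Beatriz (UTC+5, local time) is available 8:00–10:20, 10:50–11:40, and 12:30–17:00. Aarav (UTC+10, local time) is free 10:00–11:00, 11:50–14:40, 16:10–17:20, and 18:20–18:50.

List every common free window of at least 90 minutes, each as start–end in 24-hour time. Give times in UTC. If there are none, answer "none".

none

Anders → UTC: 11:10–12:10, 12:50–14:40, 15:50–16:00, 16:50–17:00.
Beatriz → UTC: 03:00–05:20, 05:50–06:40, 07:30–12:00.
Aarav → UTC: 00:00–01:00, 01:50–04:40, 06:10–07:20, 08:20–08:50.
Anders ∩ Beatriz: 11:10–12:00.
Anders ∩ Beatriz ∩ Aarav: (none).
Windows ≥ 90 min: (none).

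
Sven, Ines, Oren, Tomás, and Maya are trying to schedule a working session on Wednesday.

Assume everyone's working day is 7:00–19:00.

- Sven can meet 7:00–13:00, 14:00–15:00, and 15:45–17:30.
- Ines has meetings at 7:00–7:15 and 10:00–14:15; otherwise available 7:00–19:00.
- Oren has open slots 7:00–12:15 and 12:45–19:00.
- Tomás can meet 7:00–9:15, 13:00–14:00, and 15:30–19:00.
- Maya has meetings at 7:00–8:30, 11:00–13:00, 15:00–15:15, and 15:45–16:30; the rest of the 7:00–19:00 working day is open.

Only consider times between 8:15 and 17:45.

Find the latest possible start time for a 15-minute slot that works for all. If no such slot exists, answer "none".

Ines free within 07:00–19:00: 07:15–10:00, 14:15–19:00.
Maya free within 07:00–19:00: 08:30–11:00, 13:00–15:00, 15:15–15:45, 16:30–19:00.
Sven ∩ Ines: 07:15–10:00, 14:15–15:00, 15:45–17:30.
Sven ∩ Ines ∩ Oren: 07:15–10:00, 14:15–15:00, 15:45–17:30.
Sven ∩ Ines ∩ Oren ∩ Tomás: 07:15–09:15, 15:45–17:30.
Sven ∩ Ines ∩ Oren ∩ Tomás ∩ Maya: 08:30–09:15, 16:30–17:30.
Restricted to 08:15–17:45: 08:30–09:15, 16:30–17:30.
Windows ≥ 15 min: 08:30–09:15, 16:30–17:30.
Latest start in the last window 16:30–17:30 is 17:30 − 15 min = 17:15.

17:15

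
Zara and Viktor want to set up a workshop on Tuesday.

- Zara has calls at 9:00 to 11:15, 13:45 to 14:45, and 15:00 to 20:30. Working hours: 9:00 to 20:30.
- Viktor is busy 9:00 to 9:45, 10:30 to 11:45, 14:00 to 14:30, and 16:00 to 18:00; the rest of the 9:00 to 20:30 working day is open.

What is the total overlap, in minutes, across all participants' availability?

Zara free within 09:00–20:30: 11:15–13:45, 14:45–15:00.
Viktor free within 09:00–20:30: 09:45–10:30, 11:45–14:00, 14:30–16:00, 18:00–20:30.
Zara ∩ Viktor: 11:45–13:45, 14:45–15:00.
Total common minutes: 120 + 15 = 135.

135 minutes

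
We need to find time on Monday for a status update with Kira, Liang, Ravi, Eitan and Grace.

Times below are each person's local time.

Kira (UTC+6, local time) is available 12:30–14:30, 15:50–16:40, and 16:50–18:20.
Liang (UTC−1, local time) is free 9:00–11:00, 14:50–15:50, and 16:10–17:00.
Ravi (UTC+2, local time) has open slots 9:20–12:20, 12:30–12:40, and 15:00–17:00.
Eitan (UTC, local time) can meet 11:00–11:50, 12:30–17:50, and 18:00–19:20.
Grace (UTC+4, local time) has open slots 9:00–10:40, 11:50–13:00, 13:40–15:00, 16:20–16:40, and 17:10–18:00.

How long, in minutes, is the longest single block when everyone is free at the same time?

Kira → UTC: 06:30–08:30, 09:50–10:40, 10:50–12:20.
Liang → UTC: 10:00–12:00, 15:50–16:50, 17:10–18:00.
Ravi → UTC: 07:20–10:20, 10:30–10:40, 13:00–15:00.
Eitan → UTC: 11:00–11:50, 12:30–17:50, 18:00–19:20.
Grace → UTC: 05:00–06:40, 07:50–09:00, 09:40–11:00, 12:20–12:40, 13:10–14:00.
Kira ∩ Liang: 10:00–10:40, 10:50–12:00.
Kira ∩ Liang ∩ Ravi: 10:00–10:20, 10:30–10:40.
Kira ∩ Liang ∩ Ravi ∩ Eitan: (none).
Kira ∩ Liang ∩ Ravi ∩ Eitan ∩ Grace: (none).
No common window.

0 minutes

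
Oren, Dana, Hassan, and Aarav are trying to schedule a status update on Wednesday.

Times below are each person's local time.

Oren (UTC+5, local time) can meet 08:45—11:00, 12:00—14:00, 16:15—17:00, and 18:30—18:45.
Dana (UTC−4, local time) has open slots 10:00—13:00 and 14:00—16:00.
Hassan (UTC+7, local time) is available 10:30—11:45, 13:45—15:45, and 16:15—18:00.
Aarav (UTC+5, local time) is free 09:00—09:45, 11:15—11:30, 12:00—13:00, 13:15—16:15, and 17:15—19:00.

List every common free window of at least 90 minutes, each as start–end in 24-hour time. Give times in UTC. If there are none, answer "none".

none

Oren → UTC: 03:45–06:00, 07:00–09:00, 11:15–12:00, 13:30–13:45.
Dana → UTC: 14:00–17:00, 18:00–20:00.
Hassan → UTC: 03:30–04:45, 06:45–08:45, 09:15–11:00.
Aarav → UTC: 04:00–04:45, 06:15–06:30, 07:00–08:00, 08:15–11:15, 12:15–14:00.
Oren ∩ Dana: (none).
Oren ∩ Dana ∩ Hassan: (none).
Oren ∩ Dana ∩ Hassan ∩ Aarav: (none).
Windows ≥ 90 min: (none).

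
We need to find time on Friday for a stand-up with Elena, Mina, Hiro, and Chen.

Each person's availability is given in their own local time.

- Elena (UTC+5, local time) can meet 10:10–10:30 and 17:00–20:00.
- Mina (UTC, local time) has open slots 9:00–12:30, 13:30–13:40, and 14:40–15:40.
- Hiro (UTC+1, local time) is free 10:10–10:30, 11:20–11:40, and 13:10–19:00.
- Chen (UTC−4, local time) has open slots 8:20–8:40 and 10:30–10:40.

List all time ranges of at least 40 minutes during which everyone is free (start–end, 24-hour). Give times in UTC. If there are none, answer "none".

none

Elena → UTC: 05:10–05:30, 12:00–15:00.
Mina → UTC: 09:00–12:30, 13:30–13:40, 14:40–15:40.
Hiro → UTC: 09:10–09:30, 10:20–10:40, 12:10–18:00.
Chen → UTC: 12:20–12:40, 14:30–14:40.
Elena ∩ Mina: 12:00–12:30, 13:30–13:40, 14:40–15:00.
Elena ∩ Mina ∩ Hiro: 12:10–12:30, 13:30–13:40, 14:40–15:00.
Elena ∩ Mina ∩ Hiro ∩ Chen: 12:20–12:30.
Windows ≥ 40 min: (none).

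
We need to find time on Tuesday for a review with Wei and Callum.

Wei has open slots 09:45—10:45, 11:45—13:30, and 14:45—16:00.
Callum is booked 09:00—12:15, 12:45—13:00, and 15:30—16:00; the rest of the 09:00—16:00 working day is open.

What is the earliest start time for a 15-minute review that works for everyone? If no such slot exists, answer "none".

12:15

Callum free within 09:00–16:00: 12:15–12:45, 13:00–15:30.
Wei ∩ Callum: 12:15–12:45, 13:00–13:30, 14:45–15:30.
Windows ≥ 15 min: 12:15–12:45, 13:00–13:30, 14:45–15:30.
Earliest such window starts at 12:15.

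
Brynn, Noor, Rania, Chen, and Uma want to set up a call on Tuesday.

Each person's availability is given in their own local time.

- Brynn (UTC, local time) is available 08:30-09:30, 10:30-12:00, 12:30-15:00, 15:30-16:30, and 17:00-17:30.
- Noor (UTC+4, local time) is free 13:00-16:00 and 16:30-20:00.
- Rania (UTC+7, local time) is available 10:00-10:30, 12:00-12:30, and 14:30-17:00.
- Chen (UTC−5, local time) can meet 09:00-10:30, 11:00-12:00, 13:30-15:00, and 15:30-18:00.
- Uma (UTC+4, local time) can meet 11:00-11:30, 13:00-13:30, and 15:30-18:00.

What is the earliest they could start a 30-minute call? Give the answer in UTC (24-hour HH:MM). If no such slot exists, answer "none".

none

Brynn → UTC: 08:30–09:30, 10:30–12:00, 12:30–15:00, 15:30–16:30, 17:00–17:30.
Noor → UTC: 09:00–12:00, 12:30–16:00.
Rania → UTC: 03:00–03:30, 05:00–05:30, 07:30–10:00.
Chen → UTC: 14:00–15:30, 16:00–17:00, 18:30–20:00, 20:30–23:00.
Uma → UTC: 07:00–07:30, 09:00–09:30, 11:30–14:00.
Brynn ∩ Noor: 09:00–09:30, 10:30–12:00, 12:30–15:00, 15:30–16:00.
Brynn ∩ Noor ∩ Rania: 09:00–09:30.
Brynn ∩ Noor ∩ Rania ∩ Chen: (none).
Brynn ∩ Noor ∩ Rania ∩ Chen ∩ Uma: (none).
Windows ≥ 30 min: (none).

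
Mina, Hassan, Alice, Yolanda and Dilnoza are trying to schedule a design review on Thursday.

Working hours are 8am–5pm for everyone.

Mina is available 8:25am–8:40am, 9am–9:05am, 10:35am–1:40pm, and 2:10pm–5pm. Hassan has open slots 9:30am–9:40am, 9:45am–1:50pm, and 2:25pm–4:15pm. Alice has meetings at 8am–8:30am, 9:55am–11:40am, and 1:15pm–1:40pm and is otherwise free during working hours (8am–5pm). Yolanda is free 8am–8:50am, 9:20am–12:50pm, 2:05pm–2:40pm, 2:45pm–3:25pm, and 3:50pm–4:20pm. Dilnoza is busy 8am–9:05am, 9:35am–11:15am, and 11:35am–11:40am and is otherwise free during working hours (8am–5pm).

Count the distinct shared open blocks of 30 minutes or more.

2

Alice free within 08:00–17:00: 08:30–09:55, 11:40–13:15, 13:40–17:00.
Dilnoza free within 08:00–17:00: 09:05–09:35, 11:15–11:35, 11:40–17:00.
Mina ∩ Hassan: 10:35–13:40, 14:25–16:15.
Mina ∩ Hassan ∩ Alice: 11:40–13:15, 14:25–16:15.
Mina ∩ Hassan ∩ Alice ∩ Yolanda: 11:40–12:50, 14:25–14:40, 14:45–15:25, 15:50–16:15.
Mina ∩ Hassan ∩ Alice ∩ Yolanda ∩ Dilnoza: 11:40–12:50, 14:25–14:40, 14:45–15:25, 15:50–16:15.
Windows ≥ 30 min: 11:40–12:50, 14:45–15:25.
That's 2 windows.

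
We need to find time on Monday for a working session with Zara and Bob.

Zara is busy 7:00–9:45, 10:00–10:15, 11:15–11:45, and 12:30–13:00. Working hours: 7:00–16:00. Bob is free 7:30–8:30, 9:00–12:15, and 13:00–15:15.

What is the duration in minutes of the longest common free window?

Zara free within 07:00–16:00: 09:45–10:00, 10:15–11:15, 11:45–12:30, 13:00–16:00.
Zara ∩ Bob: 09:45–10:00, 10:15–11:15, 11:45–12:15, 13:00–15:15.
Common window lengths: 15, 60, 30, 135 min; longest is 135.

135 minutes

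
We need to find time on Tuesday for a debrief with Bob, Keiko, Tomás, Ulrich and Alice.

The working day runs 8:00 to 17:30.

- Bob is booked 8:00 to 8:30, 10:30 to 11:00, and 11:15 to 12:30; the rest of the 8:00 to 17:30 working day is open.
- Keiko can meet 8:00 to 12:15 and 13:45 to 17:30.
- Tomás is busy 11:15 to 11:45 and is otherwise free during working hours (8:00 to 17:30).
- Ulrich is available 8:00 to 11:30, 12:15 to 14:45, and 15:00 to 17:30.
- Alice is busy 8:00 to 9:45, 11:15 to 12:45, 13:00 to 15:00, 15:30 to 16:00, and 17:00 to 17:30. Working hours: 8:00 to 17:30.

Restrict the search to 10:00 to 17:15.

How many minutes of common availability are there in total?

Bob free within 08:00–17:30: 08:30–10:30, 11:00–11:15, 12:30–17:30.
Tomás free within 08:00–17:30: 08:00–11:15, 11:45–17:30.
Alice free within 08:00–17:30: 09:45–11:15, 12:45–13:00, 15:00–15:30, 16:00–17:00.
Bob ∩ Keiko: 08:30–10:30, 11:00–11:15, 13:45–17:30.
Bob ∩ Keiko ∩ Tomás: 08:30–10:30, 11:00–11:15, 13:45–17:30.
Bob ∩ Keiko ∩ Tomás ∩ Ulrich: 08:30–10:30, 11:00–11:15, 13:45–14:45, 15:00–17:30.
Bob ∩ Keiko ∩ Tomás ∩ Ulrich ∩ Alice: 09:45–10:30, 11:00–11:15, 15:00–15:30, 16:00–17:00.
Restricted to 10:00–17:15: 10:00–10:30, 11:00–11:15, 15:00–15:30, 16:00–17:00.
Total common minutes: 30 + 15 + 30 + 60 = 135.

135 minutes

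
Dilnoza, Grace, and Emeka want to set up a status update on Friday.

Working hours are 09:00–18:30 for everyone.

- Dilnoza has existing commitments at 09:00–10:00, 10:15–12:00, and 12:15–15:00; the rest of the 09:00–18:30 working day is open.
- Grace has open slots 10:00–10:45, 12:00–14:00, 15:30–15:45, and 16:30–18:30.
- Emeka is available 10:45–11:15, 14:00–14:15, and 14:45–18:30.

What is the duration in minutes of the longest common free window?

120 minutes

Dilnoza free within 09:00–18:30: 10:00–10:15, 12:00–12:15, 15:00–18:30.
Dilnoza ∩ Grace: 10:00–10:15, 12:00–12:15, 15:30–15:45, 16:30–18:30.
Dilnoza ∩ Grace ∩ Emeka: 15:30–15:45, 16:30–18:30.
Common window lengths: 15, 120 min; longest is 120.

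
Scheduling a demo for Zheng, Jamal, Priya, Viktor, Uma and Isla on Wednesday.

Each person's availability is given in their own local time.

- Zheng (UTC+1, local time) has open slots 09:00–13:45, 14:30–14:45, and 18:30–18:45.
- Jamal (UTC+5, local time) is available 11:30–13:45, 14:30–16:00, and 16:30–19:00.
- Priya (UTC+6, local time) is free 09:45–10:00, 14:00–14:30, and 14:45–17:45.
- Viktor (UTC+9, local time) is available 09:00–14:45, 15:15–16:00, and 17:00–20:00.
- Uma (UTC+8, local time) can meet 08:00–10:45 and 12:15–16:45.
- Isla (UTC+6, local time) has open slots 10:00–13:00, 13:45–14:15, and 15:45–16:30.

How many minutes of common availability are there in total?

Zheng → UTC: 08:00–12:45, 13:30–13:45, 17:30–17:45.
Jamal → UTC: 06:30–08:45, 09:30–11:00, 11:30–14:00.
Priya → UTC: 03:45–04:00, 08:00–08:30, 08:45–11:45.
Viktor → UTC: 00:00–05:45, 06:15–07:00, 08:00–11:00.
Uma → UTC: 00:00–02:45, 04:15–08:45.
Isla → UTC: 04:00–07:00, 07:45–08:15, 09:45–10:30.
Zheng ∩ Jamal: 08:00–08:45, 09:30–11:00, 11:30–12:45, 13:30–13:45.
Zheng ∩ Jamal ∩ Priya: 08:00–08:30, 09:30–11:00, 11:30–11:45.
Zheng ∩ Jamal ∩ Priya ∩ Viktor: 08:00–08:30, 09:30–11:00.
Zheng ∩ Jamal ∩ Priya ∩ Viktor ∩ Uma: 08:00–08:30.
Zheng ∩ Jamal ∩ Priya ∩ Viktor ∩ Uma ∩ Isla: 08:00–08:15.
Total common minutes: 15.

15 minutes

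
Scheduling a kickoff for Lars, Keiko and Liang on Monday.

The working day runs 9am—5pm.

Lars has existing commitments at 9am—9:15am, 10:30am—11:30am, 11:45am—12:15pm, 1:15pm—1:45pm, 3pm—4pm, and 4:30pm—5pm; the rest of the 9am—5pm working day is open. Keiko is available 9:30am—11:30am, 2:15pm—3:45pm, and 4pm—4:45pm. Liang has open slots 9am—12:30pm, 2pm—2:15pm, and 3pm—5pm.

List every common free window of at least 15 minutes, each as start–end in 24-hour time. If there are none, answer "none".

09:30–10:30, 16:00–16:30

Lars free within 09:00–17:00: 09:15–10:30, 11:30–11:45, 12:15–13:15, 13:45–15:00, 16:00–16:30.
Lars ∩ Keiko: 09:30–10:30, 14:15–15:00, 16:00–16:30.
Lars ∩ Keiko ∩ Liang: 09:30–10:30, 16:00–16:30.
Windows ≥ 15 min: 09:30–10:30, 16:00–16:30.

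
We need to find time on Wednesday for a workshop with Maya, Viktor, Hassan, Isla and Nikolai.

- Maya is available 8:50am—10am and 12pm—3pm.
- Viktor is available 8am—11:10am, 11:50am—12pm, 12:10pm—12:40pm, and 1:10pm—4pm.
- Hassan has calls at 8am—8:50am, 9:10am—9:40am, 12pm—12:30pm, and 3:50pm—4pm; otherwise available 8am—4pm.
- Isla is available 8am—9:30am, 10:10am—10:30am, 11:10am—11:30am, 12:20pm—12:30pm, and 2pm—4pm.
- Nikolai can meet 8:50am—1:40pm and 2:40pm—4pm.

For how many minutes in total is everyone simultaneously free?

Hassan free within 08:00–16:00: 08:50–09:10, 09:40–12:00, 12:30–15:50.
Maya ∩ Viktor: 08:50–10:00, 12:10–12:40, 13:10–15:00.
Maya ∩ Viktor ∩ Hassan: 08:50–09:10, 09:40–10:00, 12:30–12:40, 13:10–15:00.
Maya ∩ Viktor ∩ Hassan ∩ Isla: 08:50–09:10, 14:00–15:00.
Maya ∩ Viktor ∩ Hassan ∩ Isla ∩ Nikolai: 08:50–09:10, 14:40–15:00.
Total common minutes: 20 + 20 = 40.

40 minutes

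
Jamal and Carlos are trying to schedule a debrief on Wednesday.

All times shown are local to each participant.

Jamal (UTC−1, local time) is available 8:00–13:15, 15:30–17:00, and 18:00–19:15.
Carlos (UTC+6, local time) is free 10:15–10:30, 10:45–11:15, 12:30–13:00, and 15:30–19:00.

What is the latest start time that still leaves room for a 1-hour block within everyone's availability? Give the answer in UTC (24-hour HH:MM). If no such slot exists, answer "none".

12:00

Jamal → UTC: 09:00–14:15, 16:30–18:00, 19:00–20:15.
Carlos → UTC: 04:15–04:30, 04:45–05:15, 06:30–07:00, 09:30–13:00.
Jamal ∩ Carlos: 09:30–13:00.
Windows ≥ 60 min: 09:30–13:00.
Latest start in the last window 09:30–13:00 is 13:00 − 60 min = 12:00.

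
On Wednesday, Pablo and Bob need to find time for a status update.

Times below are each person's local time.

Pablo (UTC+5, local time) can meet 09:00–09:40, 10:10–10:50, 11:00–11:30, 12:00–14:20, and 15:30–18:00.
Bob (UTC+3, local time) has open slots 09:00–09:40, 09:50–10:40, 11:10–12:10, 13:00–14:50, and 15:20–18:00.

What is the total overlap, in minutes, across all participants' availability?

250 minutes

Pablo → UTC: 04:00–04:40, 05:10–05:50, 06:00–06:30, 07:00–09:20, 10:30–13:00.
Bob → UTC: 06:00–06:40, 06:50–07:40, 08:10–09:10, 10:00–11:50, 12:20–15:00.
Pablo ∩ Bob: 06:00–06:30, 07:00–07:40, 08:10–09:10, 10:30–11:50, 12:20–13:00.
Total common minutes: 30 + 40 + 60 + 80 + 40 = 250.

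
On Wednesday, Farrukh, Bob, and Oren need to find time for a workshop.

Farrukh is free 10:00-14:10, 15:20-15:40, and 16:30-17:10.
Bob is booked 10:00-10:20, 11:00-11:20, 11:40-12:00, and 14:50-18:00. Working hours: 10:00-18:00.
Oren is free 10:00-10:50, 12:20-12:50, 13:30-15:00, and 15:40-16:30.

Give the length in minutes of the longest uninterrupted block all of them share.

40 minutes

Bob free within 10:00–18:00: 10:20–11:00, 11:20–11:40, 12:00–14:50.
Farrukh ∩ Bob: 10:20–11:00, 11:20–11:40, 12:00–14:10.
Farrukh ∩ Bob ∩ Oren: 10:20–10:50, 12:20–12:50, 13:30–14:10.
Common window lengths: 30, 30, 40 min; longest is 40.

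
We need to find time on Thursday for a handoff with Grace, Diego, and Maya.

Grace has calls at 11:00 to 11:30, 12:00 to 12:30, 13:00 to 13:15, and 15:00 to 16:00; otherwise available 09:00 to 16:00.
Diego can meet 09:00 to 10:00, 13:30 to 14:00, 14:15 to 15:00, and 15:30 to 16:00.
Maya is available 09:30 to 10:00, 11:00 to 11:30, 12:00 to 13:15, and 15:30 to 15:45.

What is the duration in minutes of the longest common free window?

30 minutes

Grace free within 09:00–16:00: 09:00–11:00, 11:30–12:00, 12:30–13:00, 13:15–15:00.
Grace ∩ Diego: 09:00–10:00, 13:30–14:00, 14:15–15:00.
Grace ∩ Diego ∩ Maya: 09:30–10:00.
Single common window of 30 minutes.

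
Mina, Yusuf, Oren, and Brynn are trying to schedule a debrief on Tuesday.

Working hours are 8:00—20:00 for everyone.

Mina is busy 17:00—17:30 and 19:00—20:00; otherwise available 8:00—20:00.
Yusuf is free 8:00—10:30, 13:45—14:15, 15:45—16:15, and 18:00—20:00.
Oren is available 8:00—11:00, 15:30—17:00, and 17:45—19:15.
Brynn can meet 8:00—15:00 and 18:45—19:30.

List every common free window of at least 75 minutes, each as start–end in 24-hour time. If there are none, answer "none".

08:00–10:30

Mina free within 08:00–20:00: 08:00–17:00, 17:30–19:00.
Mina ∩ Yusuf: 08:00–10:30, 13:45–14:15, 15:45–16:15, 18:00–19:00.
Mina ∩ Yusuf ∩ Oren: 08:00–10:30, 15:45–16:15, 18:00–19:00.
Mina ∩ Yusuf ∩ Oren ∩ Brynn: 08:00–10:30, 18:45–19:00.
Windows ≥ 75 min: 08:00–10:30.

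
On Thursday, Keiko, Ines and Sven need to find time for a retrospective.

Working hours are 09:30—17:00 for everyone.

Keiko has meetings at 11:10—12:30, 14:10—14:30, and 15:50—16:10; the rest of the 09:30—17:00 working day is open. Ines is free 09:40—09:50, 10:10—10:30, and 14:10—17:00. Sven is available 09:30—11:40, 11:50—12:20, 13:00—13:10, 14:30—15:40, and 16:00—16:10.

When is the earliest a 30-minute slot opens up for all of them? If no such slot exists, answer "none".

Keiko free within 09:30–17:00: 09:30–11:10, 12:30–14:10, 14:30–15:50, 16:10–17:00.
Keiko ∩ Ines: 09:40–09:50, 10:10–10:30, 14:30–15:50, 16:10–17:00.
Keiko ∩ Ines ∩ Sven: 09:40–09:50, 10:10–10:30, 14:30–15:40.
Windows ≥ 30 min: 14:30–15:40.
Earliest such window starts at 14:30.

14:30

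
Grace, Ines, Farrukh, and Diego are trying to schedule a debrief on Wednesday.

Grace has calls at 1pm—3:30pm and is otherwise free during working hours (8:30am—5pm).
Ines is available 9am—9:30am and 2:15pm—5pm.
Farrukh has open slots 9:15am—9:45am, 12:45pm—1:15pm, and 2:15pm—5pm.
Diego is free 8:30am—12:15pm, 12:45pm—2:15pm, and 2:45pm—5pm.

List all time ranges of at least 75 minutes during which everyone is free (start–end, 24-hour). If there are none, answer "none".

Grace free within 08:30–17:00: 08:30–13:00, 15:30–17:00.
Grace ∩ Ines: 09:00–09:30, 15:30–17:00.
Grace ∩ Ines ∩ Farrukh: 09:15–09:30, 15:30–17:00.
Grace ∩ Ines ∩ Farrukh ∩ Diego: 09:15–09:30, 15:30–17:00.
Windows ≥ 75 min: 15:30–17:00.

15:30–17:00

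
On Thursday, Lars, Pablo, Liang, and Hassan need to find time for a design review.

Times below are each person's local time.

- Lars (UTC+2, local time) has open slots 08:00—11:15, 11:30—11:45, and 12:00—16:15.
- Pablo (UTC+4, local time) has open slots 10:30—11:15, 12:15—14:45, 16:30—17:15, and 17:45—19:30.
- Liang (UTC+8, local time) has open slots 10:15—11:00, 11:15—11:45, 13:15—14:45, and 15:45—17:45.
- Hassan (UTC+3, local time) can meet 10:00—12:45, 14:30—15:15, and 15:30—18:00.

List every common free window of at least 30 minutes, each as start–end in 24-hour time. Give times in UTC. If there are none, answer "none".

08:15–09:15

Lars → UTC: 06:00–09:15, 09:30–09:45, 10:00–14:15.
Pablo → UTC: 06:30–07:15, 08:15–10:45, 12:30–13:15, 13:45–15:30.
Liang → UTC: 02:15–03:00, 03:15–03:45, 05:15–06:45, 07:45–09:45.
Hassan → UTC: 07:00–09:45, 11:30–12:15, 12:30–15:00.
Lars ∩ Pablo: 06:30–07:15, 08:15–09:15, 09:30–09:45, 10:00–10:45, 12:30–13:15, 13:45–14:15.
Lars ∩ Pablo ∩ Liang: 06:30–06:45, 08:15–09:15, 09:30–09:45.
Lars ∩ Pablo ∩ Liang ∩ Hassan: 08:15–09:15, 09:30–09:45.
Windows ≥ 30 min: 08:15–09:15.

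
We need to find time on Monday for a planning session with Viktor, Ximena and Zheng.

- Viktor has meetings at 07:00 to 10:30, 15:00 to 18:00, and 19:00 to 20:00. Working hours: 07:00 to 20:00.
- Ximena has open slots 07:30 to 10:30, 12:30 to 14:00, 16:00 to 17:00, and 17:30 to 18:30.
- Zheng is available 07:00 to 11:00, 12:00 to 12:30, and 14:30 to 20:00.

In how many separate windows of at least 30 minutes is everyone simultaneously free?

1

Viktor free within 07:00–20:00: 10:30–15:00, 18:00–19:00.
Viktor ∩ Ximena: 12:30–14:00, 18:00–18:30.
Viktor ∩ Ximena ∩ Zheng: 18:00–18:30.
Windows ≥ 30 min: 18:00–18:30.
That's 1 window.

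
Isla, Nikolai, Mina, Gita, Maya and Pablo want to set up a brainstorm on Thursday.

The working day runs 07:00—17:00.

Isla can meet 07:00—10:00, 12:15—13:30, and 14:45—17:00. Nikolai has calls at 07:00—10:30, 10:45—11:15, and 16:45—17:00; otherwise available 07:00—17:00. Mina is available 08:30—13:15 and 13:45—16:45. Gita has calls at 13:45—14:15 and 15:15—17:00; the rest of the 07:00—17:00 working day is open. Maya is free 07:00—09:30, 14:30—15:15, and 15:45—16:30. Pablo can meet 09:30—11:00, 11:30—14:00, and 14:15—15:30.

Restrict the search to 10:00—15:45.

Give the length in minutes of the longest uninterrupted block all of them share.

30 minutes

Nikolai free within 07:00–17:00: 10:30–10:45, 11:15–16:45.
Gita free within 07:00–17:00: 07:00–13:45, 14:15–15:15.
Isla ∩ Nikolai: 12:15–13:30, 14:45–16:45.
Isla ∩ Nikolai ∩ Mina: 12:15–13:15, 14:45–16:45.
Isla ∩ Nikolai ∩ Mina ∩ Gita: 12:15–13:15, 14:45–15:15.
Isla ∩ Nikolai ∩ Mina ∩ Gita ∩ Maya: 14:45–15:15.
Isla ∩ Nikolai ∩ Mina ∩ Gita ∩ Maya ∩ Pablo: 14:45–15:15.
Restricted to 10:00–15:45: 14:45–15:15.
Single common window of 30 minutes.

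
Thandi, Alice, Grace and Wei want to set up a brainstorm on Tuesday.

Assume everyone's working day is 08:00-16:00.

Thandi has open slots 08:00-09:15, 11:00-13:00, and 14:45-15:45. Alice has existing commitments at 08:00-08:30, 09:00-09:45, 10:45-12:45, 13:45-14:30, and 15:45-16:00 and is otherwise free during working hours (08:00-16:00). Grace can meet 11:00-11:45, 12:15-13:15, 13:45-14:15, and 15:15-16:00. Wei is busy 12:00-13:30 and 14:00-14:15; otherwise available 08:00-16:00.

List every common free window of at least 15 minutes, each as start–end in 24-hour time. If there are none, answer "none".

Alice free within 08:00–16:00: 08:30–09:00, 09:45–10:45, 12:45–13:45, 14:30–15:45.
Wei free within 08:00–16:00: 08:00–12:00, 13:30–14:00, 14:15–16:00.
Thandi ∩ Alice: 08:30–09:00, 12:45–13:00, 14:45–15:45.
Thandi ∩ Alice ∩ Grace: 12:45–13:00, 15:15–15:45.
Thandi ∩ Alice ∩ Grace ∩ Wei: 15:15–15:45.
Windows ≥ 15 min: 15:15–15:45.

15:15–15:45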